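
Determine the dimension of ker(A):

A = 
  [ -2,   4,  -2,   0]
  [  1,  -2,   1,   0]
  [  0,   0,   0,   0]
nullity(A) = 3

Row reduce:
R2 → R2 + (1/2)·R1
REF = 
  [ -2,   4,  -2,   0]
  [  0,   0,   0,   0]
  [  0,   0,   0,   0]
Pivot columns: 1 → 1 pivot.
rank(A) = 1, so nullity(A) = 4 - 1 = 3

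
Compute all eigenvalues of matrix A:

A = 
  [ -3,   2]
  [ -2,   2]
λ = 1, -2

tr(A) = -1, det(A) = -2
Characteristic polynomial: λ² - tr(A)λ + det(A) = λ² + λ - 2
λ² + λ - 2 = (λ + 2)(λ - 1)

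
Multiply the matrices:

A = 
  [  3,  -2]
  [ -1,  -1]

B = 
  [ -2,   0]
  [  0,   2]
AB = 
  [ -6,  -4]
  [  2,  -2]

A is 2×2 and B is 2×2, so AB is 2×2. Each entry is (row of A)·(column of B):
AB[1,1] = (3)(-2) + (-2)(0) = -6
AB[1,2] = (3)(0) + (-2)(2) = -4
AB[2,1] = (-1)(-2) + (-1)(0) = 2
AB[2,2] = (-1)(0) + (-1)(2) = -2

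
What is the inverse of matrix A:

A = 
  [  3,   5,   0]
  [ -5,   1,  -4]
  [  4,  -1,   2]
det(A) = (3)·((1)(2) - (-4)(-1)) - (5)·((-5)(2) - (-4)(4)) + (0)·((-5)(-1) - (1)(4))
  = (3)(-2) - (5)(6) + (0)(1)
  = -36
det(A) = -36 ≠ 0, so A is invertible.

Cofactors Cᵢⱼ = (-1)ⁱ⁺ʲ·Mᵢⱼ:
C = 
  [ -2,  -6,   1]
  [-10,   6,  23]
  [-20,  12,  28]

adj(A) = Cᵀ:
adj(A) = 
  [ -2, -10, -20]
  [ -6,   6,  12]
  [  1,  23,  28]

A⁻¹ = (-1/36) · adj(A):
A⁻¹ = 
  [  1/18,   5/18,    5/9]
  [   1/6,   -1/6,   -1/3]
  [ -1/36, -23/36,   -7/9]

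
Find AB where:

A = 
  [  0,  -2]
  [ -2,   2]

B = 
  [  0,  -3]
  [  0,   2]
A is 2×2 and B is 2×2, so AB is 2×2. Each entry is (row of A)·(column of B):
AB[1,1] = (0)(0) + (-2)(0) = 0
AB[1,2] = (0)(-3) + (-2)(2) = -4
AB[2,1] = (-2)(0) + (2)(0) = 0
AB[2,2] = (-2)(-3) + (2)(2) = 10

AB = 
  [  0,  -4]
  [  0,  10]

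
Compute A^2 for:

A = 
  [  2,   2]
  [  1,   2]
A² = A·A:
A²[1,1] = (2)(2) + (2)(1) = 6
A²[1,2] = (2)(2) + (2)(2) = 8
A²[2,1] = (1)(2) + (2)(1) = 4
A²[2,2] = (1)(2) + (2)(2) = 6
A² = 
  [  6,   8]
  [  4,   6]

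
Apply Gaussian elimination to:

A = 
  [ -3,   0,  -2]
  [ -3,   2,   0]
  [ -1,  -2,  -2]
Row operations:
R2 → R2 - (1)·R1
R3 → R3 - (1/3)·R1
R3 → R3 + (1)·R2

Resulting echelon form:
REF = 
  [ -3,   0,  -2]
  [  0,   2,   2]
  [  0,   0, 2/3]

Rank = 3 (number of non-zero pivot rows).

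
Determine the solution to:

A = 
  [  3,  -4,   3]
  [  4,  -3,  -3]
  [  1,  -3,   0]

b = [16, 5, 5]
Row reduce the augmented matrix [A|b]:
R2 → R2 - (4/3)·R1
R3 → R3 - (1/3)·R1
R3 → R3 + (5/7)·R2
REF = 
  [    3,    -4,     3,    16]
  [    0,   7/3,    -7, -49/3]
  [    0,     0,    -6,   -12]

Back-substitution:
x₃ = (-12) / (-6) = 2
x₂ = (-49/3 - (-7)(2)) / (7/3) = -1
x₁ = (16 - (-4)(-1) - (3)(2)) / 3 = 2

x = [2, -1, 2]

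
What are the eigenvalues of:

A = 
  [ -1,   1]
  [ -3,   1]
tr(A) = 0, det(A) = 2
Characteristic polynomial: λ² - tr(A)λ + det(A) = λ² + 2
λ² + 2 = 0  ⇒  λ = (0 ± √((0)² - 4·(2)))/2 = (0 ± √(-8))/2
  = i√2,  -i√2

λ = i√2, -i√2  (≈ 0 + 1.414i, 0 - 1.414i)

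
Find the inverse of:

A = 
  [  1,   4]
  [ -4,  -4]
det(A) = (1)(-4) - (4)(-4) = 12
For a 2×2 matrix, A⁻¹ = (1/det(A)) · [[d, -b], [-c, a]]
    = (1/12) · [[-4, -4], [4, 1]]

A⁻¹ = 
  [-1/3, -1/3]
  [ 1/3, 1/12]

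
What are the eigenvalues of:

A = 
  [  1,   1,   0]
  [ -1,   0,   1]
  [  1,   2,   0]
λ = -1, 1, 1

Characteristic polynomial: det(λI - A) = λ³ - λ² - λ + 1
Testing integer divisors of the constant term: p(-1) = 0, so (λ + 1) is a factor:
p(λ) = (λ + 1)(λ² - 2λ + 1)
λ² - 2λ + 1 = (λ - 1)²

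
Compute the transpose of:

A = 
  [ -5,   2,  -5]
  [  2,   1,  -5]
Aᵀ = 
  [ -5,   2]
  [  2,   1]
  [ -5,  -5]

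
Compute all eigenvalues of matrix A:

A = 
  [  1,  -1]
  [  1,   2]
tr(A) = 3, det(A) = 3
Characteristic polynomial: λ² - tr(A)λ + det(A) = λ² - 3λ + 3
λ² - 3λ + 3 = 0  ⇒  λ = (3 ± √((-3)² - 4·(3)))/2 = (3 ± √(-3))/2
  = (3 + i√3)/2,  (3 - i√3)/2

λ = (3 + i√3)/2, (3 - i√3)/2  (≈ 1.5 + 0.866i, 1.5 - 0.866i)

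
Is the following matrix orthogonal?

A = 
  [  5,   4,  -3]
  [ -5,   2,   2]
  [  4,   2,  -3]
No

AᵀA = 
  [ 66,  18, -37]
  [ 18,  24, -14]
  [-37, -14,  22]
≠ I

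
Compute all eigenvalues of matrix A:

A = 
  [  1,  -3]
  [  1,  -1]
tr(A) = 0, det(A) = 2
Characteristic polynomial: λ² - tr(A)λ + det(A) = λ² + 2
λ² + 2 = 0  ⇒  λ = (0 ± √((0)² - 4·(2)))/2 = (0 ± √(-8))/2
  = i√2,  -i√2

λ = i√2, -i√2  (≈ 0 + 1.414i, 0 - 1.414i)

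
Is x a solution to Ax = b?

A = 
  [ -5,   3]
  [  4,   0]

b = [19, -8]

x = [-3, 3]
No

Ax = [24, -12] ≠ b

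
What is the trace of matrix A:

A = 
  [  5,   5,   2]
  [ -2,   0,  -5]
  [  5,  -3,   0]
5

tr(A) = 5 + 0 + 0 = 5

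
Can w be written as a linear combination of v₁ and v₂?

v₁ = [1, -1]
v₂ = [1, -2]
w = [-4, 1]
Yes

Form the augmented matrix and row-reduce:
[v₁|v₂|w] = 
  [  1,   1,  -4]
  [ -1,  -2,   1]
R2 → R2 + (1)·R1
REF = 
  [  1,   1,  -4]
  [  0,  -1,  -3]

No row of the form [0 0 | nonzero], so the system is consistent. Back-substitution gives c₁ = -7, c₂ = 3: w = (-7)·v₁ + (3)·v₂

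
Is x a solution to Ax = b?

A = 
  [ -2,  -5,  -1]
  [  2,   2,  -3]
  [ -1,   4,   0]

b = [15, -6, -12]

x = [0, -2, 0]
No

Ax = [10, -4, -8] ≠ b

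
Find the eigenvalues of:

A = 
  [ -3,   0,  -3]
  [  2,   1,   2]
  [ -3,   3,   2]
λ = -5, (5 + √13)/2, (5 - √13)/2  (≈ -5, 4.303, 0.6972)

Characteristic polynomial: det(λI - A) = λ³ - 22λ + 15
Testing integer divisors of the constant term: p(-5) = 0, so (λ + 5) is a factor:
p(λ) = (λ + 5)(λ² - 5λ + 3)
λ² - 5λ + 3 = 0  ⇒  λ = (5 ± √((-5)² - 4·(3)))/2 = (5 ± √(13))/2
  = (5 + √13)/2,  (5 - √13)/2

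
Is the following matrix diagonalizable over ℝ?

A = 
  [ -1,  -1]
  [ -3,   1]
Yes

tr(A) = 0, det(A) = -4
Characteristic polynomial: λ² - tr(A)λ + det(A) = λ² - 4
λ² - 4 = (λ + 2)(λ - 2)
Eigenvalues: 2, -2
λ=-2: alg. mult. = 1, geom. mult. = 2 - rank(A - (-2)I) = 2 - 1 = 1
λ=2: alg. mult. = 1, geom. mult. = 2 - rank(A - (2)I) = 2 - 1 = 1
Sum of geometric multiplicities equals n, so A has n independent eigenvectors.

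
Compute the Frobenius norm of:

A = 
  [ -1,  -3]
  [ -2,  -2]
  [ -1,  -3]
||A||_F = 5.292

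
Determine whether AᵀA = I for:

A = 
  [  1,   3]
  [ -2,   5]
No

AᵀA = 
  [  5,  -7]
  [ -7,  34]
≠ I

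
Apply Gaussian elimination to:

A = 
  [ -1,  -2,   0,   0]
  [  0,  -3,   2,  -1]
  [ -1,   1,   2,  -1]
Row operations:
R3 → R3 - (1)·R1
R3 → R3 + (1)·R2

Resulting echelon form:
REF = 
  [ -1,  -2,   0,   0]
  [  0,  -3,   2,  -1]
  [  0,   0,   4,  -2]

Rank = 3 (number of non-zero pivot rows).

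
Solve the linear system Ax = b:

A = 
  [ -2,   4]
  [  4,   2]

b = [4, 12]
x = [2, 2]

Row reduce the augmented matrix [A|b]:
R2 → R2 + (2)·R1
REF = 
  [ -2,   4,   4]
  [  0,  10,  20]

Back-substitution:
x₂ = 20 / 10 = 2
x₁ = (4 - (4)(2)) / (-2) = 2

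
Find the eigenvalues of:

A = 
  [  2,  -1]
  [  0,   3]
λ = 3, 2

tr(A) = 5, det(A) = 6
Characteristic polynomial: λ² - tr(A)λ + det(A) = λ² - 5λ + 6
λ² - 5λ + 6 = (λ - 2)(λ - 3)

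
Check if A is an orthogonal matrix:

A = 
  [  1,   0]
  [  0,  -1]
Yes

AᵀA = 
  [  1,   0]
  [  0,   1]
= I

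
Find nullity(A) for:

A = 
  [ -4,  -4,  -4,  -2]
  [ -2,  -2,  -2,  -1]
nullity(A) = 3

Row reduce:
R2 → R2 - (1/2)·R1
REF = 
  [ -4,  -4,  -4,  -2]
  [  0,   0,   0,   0]
Pivot columns: 1 → 1 pivot.
rank(A) = 1, so nullity(A) = 4 - 1 = 3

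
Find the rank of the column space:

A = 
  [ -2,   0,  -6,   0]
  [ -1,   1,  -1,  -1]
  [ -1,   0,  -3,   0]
dim(Col(A)) = 2

Row reduce:
R2 → R2 - (1/2)·R1
R3 → R3 - (1/2)·R1
REF = 
  [ -2,   0,  -6,   0]
  [  0,   1,   2,  -1]
  [  0,   0,   0,   0]
Pivot columns: 1, 2 → 2 pivots.
dim(Col(A)) = number of pivot columns = 2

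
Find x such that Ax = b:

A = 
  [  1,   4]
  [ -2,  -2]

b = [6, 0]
x = [-2, 2]

Row reduce the augmented matrix [A|b]:
R2 → R2 + (2)·R1
REF = 
  [  1,   4,   6]
  [  0,   6,  12]

Back-substitution:
x₂ = 12 / 6 = 2
x₁ = (6 - (4)(2)) / 1 = -2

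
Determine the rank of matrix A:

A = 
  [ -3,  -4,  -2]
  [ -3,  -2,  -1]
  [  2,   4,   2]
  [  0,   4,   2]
Row reduce:
R2 → R2 - (1)·R1
R3 → R3 + (2/3)·R1
R3 → R3 - (2/3)·R2
R4 → R4 - (2)·R2
REF = 
  [ -3,  -4,  -2]
  [  0,   2,   1]
  [  0,   0,   0]
  [  0,   0,   0]
Pivot columns: 1, 2 → 2 pivots.

rank(A) = 2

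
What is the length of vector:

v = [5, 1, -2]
5.477

||v||₂ = √((5)² + (1)² + (-2)²) = √30 = 5.477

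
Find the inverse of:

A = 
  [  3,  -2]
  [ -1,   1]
det(A) = (3)(1) - (-2)(-1) = 1
For a 2×2 matrix, A⁻¹ = (1/det(A)) · [[d, -b], [-c, a]]
    = (1) · [[1, 2], [1, 3]]

A⁻¹ = 
  [  1,   2]
  [  1,   3]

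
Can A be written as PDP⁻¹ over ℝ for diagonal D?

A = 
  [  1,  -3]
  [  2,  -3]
No

tr(A) = -2, det(A) = 3
Characteristic polynomial: λ² - tr(A)λ + det(A) = λ² + 2λ + 3
λ² + 2λ + 3 = 0  ⇒  λ = (-2 ± √((2)² - 4·(3)))/2 = (-2 ± √(-8))/2
  = -1 + i√2,  -1 - i√2
Eigenvalues: -1 + i√2, -1 - i√2  (≈ -1 + 1.414i, -1 - 1.414i)
Has complex eigenvalues (not diagonalizable over ℝ).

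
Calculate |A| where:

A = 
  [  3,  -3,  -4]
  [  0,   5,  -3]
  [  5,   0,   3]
Cofactor expansion along row 1:
det(A) = (3)·((5)(3) - (-3)(0)) - (-3)·((0)(3) - (-3)(5)) + (-4)·((0)(0) - (5)(5))
  = (3)(15) - (-3)(15) + (-4)(-25)
  = 190

det(A) = 190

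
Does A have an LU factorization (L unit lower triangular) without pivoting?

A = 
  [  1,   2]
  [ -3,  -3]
Yes.
A[1,1] = 1 ≠ 0, so Gaussian elimination proceeds without a row swap: multiplier ℓ₂₁ = (-3)/(1) = -3, and U[2,2] = -3 - (-3)(2) = 3.
L = 
  [  1,   0]
  [ -3,   1]
U = 
  [  1,   2]
  [  0,   3]
Check row 2 of LU: [(-3)(1), (-3)(2) + 3] = [-3, -3] = row 2 of A ✓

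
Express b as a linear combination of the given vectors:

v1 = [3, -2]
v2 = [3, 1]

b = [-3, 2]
c1 = -1, c2 = 0

b = -1·v1 + 0·v2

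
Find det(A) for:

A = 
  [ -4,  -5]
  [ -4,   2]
-28

For a 2×2 matrix, det = ad - bc = (-4)(2) - (-5)(-4) = -28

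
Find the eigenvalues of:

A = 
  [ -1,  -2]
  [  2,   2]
λ = (1 + i√7)/2, (1 - i√7)/2  (≈ 0.5 + 1.323i, 0.5 - 1.323i)

tr(A) = 1, det(A) = 2
Characteristic polynomial: λ² - tr(A)λ + det(A) = λ² - λ + 2
λ² - λ + 2 = 0  ⇒  λ = (1 ± √((-1)² - 4·(2)))/2 = (1 ± √(-7))/2
  = (1 + i√7)/2,  (1 - i√7)/2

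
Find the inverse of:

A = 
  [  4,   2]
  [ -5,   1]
det(A) = (4)(1) - (2)(-5) = 14
For a 2×2 matrix, A⁻¹ = (1/det(A)) · [[d, -b], [-c, a]]
    = (1/14) · [[1, -2], [5, 4]]

A⁻¹ = 
  [1/14, -1/7]
  [5/14,  2/7]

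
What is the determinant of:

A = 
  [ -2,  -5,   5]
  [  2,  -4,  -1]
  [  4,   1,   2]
144

Cofactor expansion along row 1:
det(A) = (-2)·((-4)(2) - (-1)(1)) - (-5)·((2)(2) - (-1)(4)) + (5)·((2)(1) - (-4)(4))
  = (-2)(-7) - (-5)(8) + (5)(18)
  = 144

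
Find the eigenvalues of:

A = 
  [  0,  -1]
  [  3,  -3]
tr(A) = -3, det(A) = 3
Characteristic polynomial: λ² - tr(A)λ + det(A) = λ² + 3λ + 3
λ² + 3λ + 3 = 0  ⇒  λ = (-3 ± √((3)² - 4·(3)))/2 = (-3 ± √(-3))/2
  = (-3 + i√3)/2,  (-3 - i√3)/2

λ = (-3 + i√3)/2, (-3 - i√3)/2  (≈ -1.5 + 0.866i, -1.5 - 0.866i)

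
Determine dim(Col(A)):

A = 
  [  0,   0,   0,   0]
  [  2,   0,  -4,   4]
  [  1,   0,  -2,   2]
Row reduce:
Swap R1 ↔ R2
R3 → R3 - (1/2)·R1
REF = 
  [  2,   0,  -4,   4]
  [  0,   0,   0,   0]
  [  0,   0,   0,   0]
Pivot columns: 1 → 1 pivot.
dim(Col(A)) = number of pivot columns = 1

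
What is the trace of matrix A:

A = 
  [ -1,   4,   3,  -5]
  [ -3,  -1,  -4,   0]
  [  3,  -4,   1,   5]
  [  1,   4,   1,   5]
4

tr(A) = -1 + -1 + 1 + 5 = 4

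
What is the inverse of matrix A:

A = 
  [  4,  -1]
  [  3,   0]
det(A) = (4)(0) - (-1)(3) = 3
For a 2×2 matrix, A⁻¹ = (1/det(A)) · [[d, -b], [-c, a]]
    = (1/3) · [[0, 1], [-3, 4]]

A⁻¹ = 
  [  0, 1/3]
  [ -1, 4/3]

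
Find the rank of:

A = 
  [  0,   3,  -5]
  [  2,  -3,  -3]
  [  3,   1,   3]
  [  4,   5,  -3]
Row reduce:
Swap R1 ↔ R2
R3 → R3 - (3/2)·R1
R4 → R4 - (2)·R1
R3 → R3 - (11/6)·R2
R4 → R4 - (11/3)·R2
R4 → R4 - (32/25)·R3
REF = 
  [   2,   -3,   -3]
  [   0,    3,   -5]
  [   0,    0, 50/3]
  [   0,    0,    0]
Pivot columns: 1, 2, 3 → 3 pivots.

rank(A) = 3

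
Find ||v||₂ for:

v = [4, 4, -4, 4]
8

||v||₂ = √((4)² + (4)² + (-4)² + (4)²) = √64 = 8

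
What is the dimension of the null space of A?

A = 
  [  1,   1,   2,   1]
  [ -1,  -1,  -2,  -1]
nullity(A) = 3

Row reduce:
R2 → R2 + (1)·R1
REF = 
  [  1,   1,   2,   1]
  [  0,   0,   0,   0]
Pivot columns: 1 → 1 pivot.
rank(A) = 1, so nullity(A) = 4 - 1 = 3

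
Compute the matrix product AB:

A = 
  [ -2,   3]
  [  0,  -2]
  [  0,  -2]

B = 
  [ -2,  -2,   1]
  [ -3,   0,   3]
A is 3×2 and B is 2×3, so AB is 3×3. Each entry is (row of A)·(column of B):
AB[1,1] = (-2)(-2) + (3)(-3) = -5
AB[1,2] = (-2)(-2) + (3)(0) = 4
AB[1,3] = (-2)(1) + (3)(3) = 7
AB[2,1] = (0)(-2) + (-2)(-3) = 6
AB[2,2] = (0)(-2) + (-2)(0) = 0
AB[2,3] = (0)(1) + (-2)(3) = -6
AB[3,1] = (0)(-2) + (-2)(-3) = 6
AB[3,2] = (0)(-2) + (-2)(0) = 0
AB[3,3] = (0)(1) + (-2)(3) = -6

AB = 
  [ -5,   4,   7]
  [  6,   0,  -6]
  [  6,   0,  -6]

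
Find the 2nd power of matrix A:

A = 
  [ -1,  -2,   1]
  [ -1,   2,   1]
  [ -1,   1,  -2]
A² = A·A:
A²[1,1] = (-1)(-1) + (-2)(-1) + (1)(-1) = 2
A²[1,2] = (-1)(-2) + (-2)(2) + (1)(1) = -1
A²[1,3] = (-1)(1) + (-2)(1) + (1)(-2) = -5
A²[2,1] = (-1)(-1) + (2)(-1) + (1)(-1) = -2
A²[2,2] = (-1)(-2) + (2)(2) + (1)(1) = 7
A²[2,3] = (-1)(1) + (2)(1) + (1)(-2) = -1
A²[3,1] = (-1)(-1) + (1)(-1) + (-2)(-1) = 2
A²[3,2] = (-1)(-2) + (1)(2) + (-2)(1) = 2
A²[3,3] = (-1)(1) + (1)(1) + (-2)(-2) = 4
A² = 
  [  2,  -1,  -5]
  [ -2,   7,  -1]
  [  2,   2,   4]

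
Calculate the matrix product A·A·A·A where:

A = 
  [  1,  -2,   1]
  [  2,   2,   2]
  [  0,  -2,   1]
A² = A·A:
A²[1,1] = (1)(1) + (-2)(2) + (1)(0) = -3
A²[1,2] = (1)(-2) + (-2)(2) + (1)(-2) = -8
A²[1,3] = (1)(1) + (-2)(2) + (1)(1) = -2
A²[2,1] = (2)(1) + (2)(2) + (2)(0) = 6
A²[2,2] = (2)(-2) + (2)(2) + (2)(-2) = -4
A²[2,3] = (2)(1) + (2)(2) + (2)(1) = 8
A²[3,1] = (0)(1) + (-2)(2) + (1)(0) = -4
A²[3,2] = (0)(-2) + (-2)(2) + (1)(-2) = -6
A²[3,3] = (0)(1) + (-2)(2) + (1)(1) = -3
A² = 
  [ -3,  -8,  -2]
  [  6,  -4,   8]
  [ -4,  -6,  -3]

A^3 = A^2·A:
A^3[1,1] = (-3)(1) + (-8)(2) + (-2)(0) = -19
A^3[1,2] = (-3)(-2) + (-8)(2) + (-2)(-2) = -6
A^3[1,3] = (-3)(1) + (-8)(2) + (-2)(1) = -21
A^3[2,1] = (6)(1) + (-4)(2) + (8)(0) = -2
A^3[2,2] = (6)(-2) + (-4)(2) + (8)(-2) = -36
A^3[2,3] = (6)(1) + (-4)(2) + (8)(1) = 6
A^3[3,1] = (-4)(1) + (-6)(2) + (-3)(0) = -16
A^3[3,2] = (-4)(-2) + (-6)(2) + (-3)(-2) = 2
A^3[3,3] = (-4)(1) + (-6)(2) + (-3)(1) = -19
A^3 = 
  [-19,  -6, -21]
  [ -2, -36,   6]
  [-16,   2, -19]

A^4 = A^3·A:
A^4[1,1] = (-19)(1) + (-6)(2) + (-21)(0) = -31
A^4[1,2] = (-19)(-2) + (-6)(2) + (-21)(-2) = 68
A^4[1,3] = (-19)(1) + (-6)(2) + (-21)(1) = -52
A^4[2,1] = (-2)(1) + (-36)(2) + (6)(0) = -74
A^4[2,2] = (-2)(-2) + (-36)(2) + (6)(-2) = -80
A^4[2,3] = (-2)(1) + (-36)(2) + (6)(1) = -68
A^4[3,1] = (-16)(1) + (2)(2) + (-19)(0) = -12
A^4[3,2] = (-16)(-2) + (2)(2) + (-19)(-2) = 74
A^4[3,3] = (-16)(1) + (2)(2) + (-19)(1) = -31
A^4 = 
  [-31,  68, -52]
  [-74, -80, -68]
  [-12,  74, -31]

Therefore
A^4 = 
  [-31,  68, -52]
  [-74, -80, -68]
  [-12,  74, -31]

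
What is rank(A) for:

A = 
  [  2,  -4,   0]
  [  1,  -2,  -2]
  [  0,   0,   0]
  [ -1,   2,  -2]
rank(A) = 2

Row reduce:
R2 → R2 - (1/2)·R1
R4 → R4 + (1/2)·R1
R4 → R4 - (1)·R2
REF = 
  [  2,  -4,   0]
  [  0,   0,  -2]
  [  0,   0,   0]
  [  0,   0,   0]
Pivot columns: 1, 3 → 2 pivots.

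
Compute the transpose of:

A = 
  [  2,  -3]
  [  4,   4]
Aᵀ = 
  [  2,   4]
  [ -3,   4]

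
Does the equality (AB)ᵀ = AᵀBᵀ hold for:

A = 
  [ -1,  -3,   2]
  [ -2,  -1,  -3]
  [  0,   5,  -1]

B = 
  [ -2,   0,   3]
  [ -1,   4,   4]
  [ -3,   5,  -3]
No

(AB)ᵀ = 
  [ -1,  14,  -2]
  [ -2, -19,  15]
  [-21,  -1,  23]

AᵀBᵀ = 
  [  2,  -7,  -7]
  [ 21,  19, -11]
  [ -7, -18, -18]

The two matrices differ, so (AB)ᵀ ≠ AᵀBᵀ in general. The correct identity is (AB)ᵀ = BᵀAᵀ.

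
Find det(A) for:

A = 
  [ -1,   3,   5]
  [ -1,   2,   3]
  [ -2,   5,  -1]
Cofactor expansion along row 1:
det(A) = (-1)·((2)(-1) - (3)(5)) - (3)·((-1)(-1) - (3)(-2)) + (5)·((-1)(5) - (2)(-2))
  = (-1)(-17) - (3)(7) + (5)(-1)
  = -9

det(A) = -9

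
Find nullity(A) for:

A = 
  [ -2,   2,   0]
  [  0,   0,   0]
nullity(A) = 2

Row reduce:
(no row operations needed)
REF = 
  [ -2,   2,   0]
  [  0,   0,   0]
Pivot columns: 1 → 1 pivot.
rank(A) = 1, so nullity(A) = 3 - 1 = 2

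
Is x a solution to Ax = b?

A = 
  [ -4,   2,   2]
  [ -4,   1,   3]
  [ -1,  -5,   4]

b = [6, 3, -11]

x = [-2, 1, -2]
Yes

Ax = [6, 3, -11] = b ✓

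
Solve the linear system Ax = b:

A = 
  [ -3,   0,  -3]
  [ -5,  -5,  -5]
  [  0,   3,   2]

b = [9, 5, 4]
Row reduce the augmented matrix [A|b]:
R2 → R2 - (5/3)·R1
R3 → R3 + (3/5)·R2
REF = 
  [ -3,   0,  -3,   9]
  [  0,  -5,   0, -10]
  [  0,   0,   2,  -2]

Back-substitution:
x₃ = (-2) / 2 = -1
x₂ = (-10 - (0)(-1)) / (-5) = 2
x₁ = (9 - (0)(2) - (-3)(-1)) / (-3) = -2

x = [-2, 2, -1]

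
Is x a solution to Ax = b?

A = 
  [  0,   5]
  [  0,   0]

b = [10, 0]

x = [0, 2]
Yes

Ax = [10, 0] = b ✓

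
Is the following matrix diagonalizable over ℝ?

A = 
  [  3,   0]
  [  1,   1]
Yes

tr(A) = 4, det(A) = 3
Characteristic polynomial: λ² - tr(A)λ + det(A) = λ² - 4λ + 3
λ² - 4λ + 3 = (λ - 1)(λ - 3)
Eigenvalues: 3, 1
λ=1: alg. mult. = 1, geom. mult. = 2 - rank(A - (1)I) = 2 - 1 = 1
λ=3: alg. mult. = 1, geom. mult. = 2 - rank(A - (3)I) = 2 - 1 = 1
Sum of geometric multiplicities equals n, so A has n independent eigenvectors.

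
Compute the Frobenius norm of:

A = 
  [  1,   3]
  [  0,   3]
||A||_F = 4.359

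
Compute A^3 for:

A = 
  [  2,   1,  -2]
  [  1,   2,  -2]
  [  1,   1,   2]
A^3 = 
  [ -2,  -3, -30]
  [ -3,  -2, -30]
  [ 15,  15, -20]

A² = A·A:
A²[1,1] = (2)(2) + (1)(1) + (-2)(1) = 3
A²[1,2] = (2)(1) + (1)(2) + (-2)(1) = 2
A²[1,3] = (2)(-2) + (1)(-2) + (-2)(2) = -10
A²[2,1] = (1)(2) + (2)(1) + (-2)(1) = 2
A²[2,2] = (1)(1) + (2)(2) + (-2)(1) = 3
A²[2,3] = (1)(-2) + (2)(-2) + (-2)(2) = -10
A²[3,1] = (1)(2) + (1)(1) + (2)(1) = 5
A²[3,2] = (1)(1) + (1)(2) + (2)(1) = 5
A²[3,3] = (1)(-2) + (1)(-2) + (2)(2) = 0
A² = 
  [  3,   2, -10]
  [  2,   3, -10]
  [  5,   5,   0]

A^3 = A^2·A:
A^3[1,1] = (3)(2) + (2)(1) + (-10)(1) = -2
A^3[1,2] = (3)(1) + (2)(2) + (-10)(1) = -3
A^3[1,3] = (3)(-2) + (2)(-2) + (-10)(2) = -30
A^3[2,1] = (2)(2) + (3)(1) + (-10)(1) = -3
A^3[2,2] = (2)(1) + (3)(2) + (-10)(1) = -2
A^3[2,3] = (2)(-2) + (3)(-2) + (-10)(2) = -30
A^3[3,1] = (5)(2) + (5)(1) + (0)(1) = 15
A^3[3,2] = (5)(1) + (5)(2) + (0)(1) = 15
A^3[3,3] = (5)(-2) + (5)(-2) + (0)(2) = -20
A^3 = 
  [ -2,  -3, -30]
  [ -3,  -2, -30]
  [ 15,  15, -20]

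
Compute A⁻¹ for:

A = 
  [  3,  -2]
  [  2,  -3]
det(A) = (3)(-3) - (-2)(2) = -5
For a 2×2 matrix, A⁻¹ = (1/det(A)) · [[d, -b], [-c, a]]
    = (-1/5) · [[-3, 2], [-2, 3]]

A⁻¹ = 
  [ 3/5, -2/5]
  [ 2/5, -3/5]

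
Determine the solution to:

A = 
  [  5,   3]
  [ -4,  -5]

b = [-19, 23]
Row reduce the augmented matrix [A|b]:
R2 → R2 + (4/5)·R1
REF = 
  [    5,     3,   -19]
  [    0, -13/5,  39/5]

Back-substitution:
x₂ = (39/5) / (-13/5) = -3
x₁ = (-19 - (3)(-3)) / 5 = -2

x = [-2, -3]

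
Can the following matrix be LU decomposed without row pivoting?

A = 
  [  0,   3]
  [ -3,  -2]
No.
A[1,1] = 0 but A[2,1] = -3 ≠ 0. Any LU with L unit lower triangular has (LU)[1,1] = U[1,1] and (LU)[2,1] = L[2,1]·U[1,1]; matching A forces U[1,1] = 0, which then forces (LU)[2,1] = 0 ≠ -3. A row swap (pivoting) is required.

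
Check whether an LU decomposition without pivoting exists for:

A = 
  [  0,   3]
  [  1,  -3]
No.
A[1,1] = 0 but A[2,1] = 1 ≠ 0. Any LU with L unit lower triangular has (LU)[1,1] = U[1,1] and (LU)[2,1] = L[2,1]·U[1,1]; matching A forces U[1,1] = 0, which then forces (LU)[2,1] = 0 ≠ 1. A row swap (pivoting) is required.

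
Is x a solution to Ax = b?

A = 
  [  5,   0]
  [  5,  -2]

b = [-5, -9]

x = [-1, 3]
No

Ax = [-5, -11] ≠ b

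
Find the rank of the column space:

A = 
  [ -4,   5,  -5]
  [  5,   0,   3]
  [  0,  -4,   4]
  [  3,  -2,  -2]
Row reduce:
R2 → R2 + (5/4)·R1
R4 → R4 + (3/4)·R1
R3 → R3 + (16/25)·R2
R4 → R4 - (7/25)·R2
R4 → R4 + (121/48)·R3
REF = 
  [   -4,     5,    -5]
  [    0,  25/4, -13/4]
  [    0,     0, 48/25]
  [    0,     0,     0]
Pivot columns: 1, 2, 3 → 3 pivots.
dim(Col(A)) = number of pivot columns = 3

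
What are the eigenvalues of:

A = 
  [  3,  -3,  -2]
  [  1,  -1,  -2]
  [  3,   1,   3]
Characteristic polynomial: det(λI - A) = λ³ - 5λ² + 14λ - 16
Testing integer divisors of the constant term: p(2) = 0, so (λ - 2) is a factor:
p(λ) = (λ - 2)(λ² - 3λ + 8)
λ² - 3λ + 8 = 0  ⇒  λ = (3 ± √((-3)² - 4·(8)))/2 = (3 ± √(-23))/2
  = (3 + i√23)/2,  (3 - i√23)/2

λ = 2, (3 + i√23)/2, (3 - i√23)/2  (≈ 2, 1.5 + 2.398i, 1.5 - 2.398i)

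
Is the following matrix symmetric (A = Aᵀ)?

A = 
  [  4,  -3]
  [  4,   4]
No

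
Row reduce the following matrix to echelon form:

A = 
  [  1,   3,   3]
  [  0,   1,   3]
Row operations:
No row operations needed (already in echelon form).

Resulting echelon form:
REF = 
  [  1,   3,   3]
  [  0,   1,   3]

Rank = 2 (number of non-zero pivot rows).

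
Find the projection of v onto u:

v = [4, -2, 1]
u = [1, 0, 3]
proj_u(v) = [7/10, 0, 21/10]

v·u = (4)(1) + (-2)(0) + (1)(3) = 7
u·u = (1)² + (0)² + (3)² = 10
proj_u(v) = (v·u / u·u) × u = (7/10) × u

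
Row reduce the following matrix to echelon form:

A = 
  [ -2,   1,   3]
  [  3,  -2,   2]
Row operations:
R2 → R2 + (3/2)·R1

Resulting echelon form:
REF = 
  [  -2,    1,    3]
  [   0, -1/2, 13/2]

Rank = 2 (number of non-zero pivot rows).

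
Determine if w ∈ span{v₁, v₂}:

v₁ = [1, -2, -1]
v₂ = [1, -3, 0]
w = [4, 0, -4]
No

Form the augmented matrix and row-reduce:
[v₁|v₂|w] = 
  [  1,   1,   4]
  [ -2,  -3,   0]
  [ -1,   0,  -4]
R2 → R2 + (2)·R1
R3 → R3 + (1)·R1
R3 → R3 + (1)·R2
REF = 
  [  1,   1,   4]
  [  0,  -1,   8]
  [  0,   0,   8]

Row 3 reads [0 0 | 8], i.e. 0 = 8, so the system is inconsistent and w ∉ span{v₁, v₂}.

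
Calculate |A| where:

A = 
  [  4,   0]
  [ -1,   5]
For a 2×2 matrix, det = ad - bc = (4)(5) - (0)(-1) = 20

det(A) = 20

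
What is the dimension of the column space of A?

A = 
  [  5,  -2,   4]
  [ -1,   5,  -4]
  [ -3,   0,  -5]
dim(Col(A)) = 3

Row reduce:
R2 → R2 + (1/5)·R1
R3 → R3 + (3/5)·R1
R3 → R3 + (6/23)·R2
REF = 
  [     5,     -2,      4]
  [     0,   23/5,  -16/5]
  [     0,      0, -79/23]
Pivot columns: 1, 2, 3 → 3 pivots.
dim(Col(A)) = number of pivot columns = 3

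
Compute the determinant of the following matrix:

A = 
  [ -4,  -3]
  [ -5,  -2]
-7

For a 2×2 matrix, det = ad - bc = (-4)(-2) - (-3)(-5) = -7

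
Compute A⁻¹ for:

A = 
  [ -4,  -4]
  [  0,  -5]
det(A) = (-4)(-5) - (-4)(0) = 20
For a 2×2 matrix, A⁻¹ = (1/det(A)) · [[d, -b], [-c, a]]
    = (1/20) · [[-5, 4], [0, -4]]

A⁻¹ = 
  [-1/4,  1/5]
  [   0, -1/5]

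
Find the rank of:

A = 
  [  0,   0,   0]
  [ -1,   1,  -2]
rank(A) = 1

Row reduce:
Swap R1 ↔ R2
REF = 
  [ -1,   1,  -2]
  [  0,   0,   0]
Pivot columns: 1 → 1 pivot.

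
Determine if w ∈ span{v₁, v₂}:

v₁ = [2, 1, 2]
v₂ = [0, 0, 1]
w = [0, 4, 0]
No

Form the augmented matrix and row-reduce:
[v₁|v₂|w] = 
  [  2,   0,   0]
  [  1,   0,   4]
  [  2,   1,   0]
R2 → R2 - (1/2)·R1
R3 → R3 - (1)·R1
Swap R2 ↔ R3
REF = 
  [  2,   0,   0]
  [  0,   1,   0]
  [  0,   0,   4]

Row 3 reads [0 0 | 4], i.e. 0 = 4, so the system is inconsistent and w ∉ span{v₁, v₂}.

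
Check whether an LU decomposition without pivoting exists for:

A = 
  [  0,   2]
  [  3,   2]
No.
A[1,1] = 0 but A[2,1] = 3 ≠ 0. Any LU with L unit lower triangular has (LU)[1,1] = U[1,1] and (LU)[2,1] = L[2,1]·U[1,1]; matching A forces U[1,1] = 0, which then forces (LU)[2,1] = 0 ≠ 3. A row swap (pivoting) is required.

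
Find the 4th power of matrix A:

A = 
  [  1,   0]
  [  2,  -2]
A² = A·A:
A²[1,1] = (1)(1) + (0)(2) = 1
A²[1,2] = (1)(0) + (0)(-2) = 0
A²[2,1] = (2)(1) + (-2)(2) = -2
A²[2,2] = (2)(0) + (-2)(-2) = 4
A² = 
  [  1,   0]
  [ -2,   4]

A^3 = A^2·A:
A^3[1,1] = (1)(1) + (0)(2) = 1
A^3[1,2] = (1)(0) + (0)(-2) = 0
A^3[2,1] = (-2)(1) + (4)(2) = 6
A^3[2,2] = (-2)(0) + (4)(-2) = -8
A^3 = 
  [  1,   0]
  [  6,  -8]

A^4 = A^3·A:
A^4[1,1] = (1)(1) + (0)(2) = 1
A^4[1,2] = (1)(0) + (0)(-2) = 0
A^4[2,1] = (6)(1) + (-8)(2) = -10
A^4[2,2] = (6)(0) + (-8)(-2) = 16
A^4 = 
  [  1,   0]
  [-10,  16]

Therefore
A^4 = 
  [  1,   0]
  [-10,  16]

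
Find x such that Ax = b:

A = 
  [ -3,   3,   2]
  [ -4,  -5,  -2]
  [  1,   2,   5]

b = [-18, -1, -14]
Row reduce the augmented matrix [A|b]:
R2 → R2 - (4/3)·R1
R3 → R3 + (1/3)·R1
R3 → R3 + (1/3)·R2
REF = 
  [   -3,     3,     2,   -18]
  [    0,    -9, -14/3,    23]
  [    0,     0,  37/9, -37/3]

Back-substitution:
x₃ = (-37/3) / (37/9) = -3
x₂ = (23 - (-14/3)(-3)) / (-9) = -1
x₁ = (-18 - (3)(-1) - (2)(-3)) / (-3) = 3

x = [3, -1, -3]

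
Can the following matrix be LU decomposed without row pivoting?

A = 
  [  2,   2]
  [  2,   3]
Yes.
A[1,1] = 2 ≠ 0, so Gaussian elimination proceeds without a row swap: multiplier ℓ₂₁ = (2)/(2) = 1, and U[2,2] = 3 - (1)(2) = 1.
L = 
  [  1,   0]
  [  1,   1]
U = 
  [  2,   2]
  [  0,   1]
Check row 2 of LU: [(1)(2), (1)(2) + 1] = [2, 3] = row 2 of A ✓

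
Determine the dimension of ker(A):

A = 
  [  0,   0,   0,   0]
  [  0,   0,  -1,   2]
nullity(A) = 3

Row reduce:
Swap R1 ↔ R2
REF = 
  [  0,   0,  -1,   2]
  [  0,   0,   0,   0]
Pivot columns: 3 → 1 pivot.
rank(A) = 1, so nullity(A) = 4 - 1 = 3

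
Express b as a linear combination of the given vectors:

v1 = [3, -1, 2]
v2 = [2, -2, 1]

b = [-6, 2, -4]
c1 = -2, c2 = 0

b = -2·v1 + 0·v2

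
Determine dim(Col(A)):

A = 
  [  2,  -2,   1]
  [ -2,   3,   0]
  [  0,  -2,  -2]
dim(Col(A)) = 2

Row reduce:
R2 → R2 + (1)·R1
R3 → R3 + (2)·R2
REF = 
  [  2,  -2,   1]
  [  0,   1,   1]
  [  0,   0,   0]
Pivot columns: 1, 2 → 2 pivots.
dim(Col(A)) = number of pivot columns = 2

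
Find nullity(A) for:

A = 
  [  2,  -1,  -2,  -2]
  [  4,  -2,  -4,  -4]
nullity(A) = 3

Row reduce:
R2 → R2 - (2)·R1
REF = 
  [  2,  -1,  -2,  -2]
  [  0,   0,   0,   0]
Pivot columns: 1 → 1 pivot.
rank(A) = 1, so nullity(A) = 4 - 1 = 3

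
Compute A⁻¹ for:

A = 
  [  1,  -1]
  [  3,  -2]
det(A) = (1)(-2) - (-1)(3) = 1
For a 2×2 matrix, A⁻¹ = (1/det(A)) · [[d, -b], [-c, a]]
    = (1) · [[-2, 1], [-3, 1]]

A⁻¹ = 
  [ -2,   1]
  [ -3,   1]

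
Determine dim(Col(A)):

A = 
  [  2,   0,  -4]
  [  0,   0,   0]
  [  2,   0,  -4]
Row reduce:
R3 → R3 - (1)·R1
REF = 
  [  2,   0,  -4]
  [  0,   0,   0]
  [  0,   0,   0]
Pivot columns: 1 → 1 pivot.
dim(Col(A)) = number of pivot columns = 1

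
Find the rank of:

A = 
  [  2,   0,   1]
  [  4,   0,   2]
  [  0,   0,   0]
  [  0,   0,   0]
Row reduce:
R2 → R2 - (2)·R1
REF = 
  [  2,   0,   1]
  [  0,   0,   0]
  [  0,   0,   0]
  [  0,   0,   0]
Pivot columns: 1 → 1 pivot.

rank(A) = 1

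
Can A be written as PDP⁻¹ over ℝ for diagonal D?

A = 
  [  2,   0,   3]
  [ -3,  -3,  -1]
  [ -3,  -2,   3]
No

Characteristic polynomial: det(λI - A) = λ³ - 2λ² - 2λ + 31
By the rational root theorem any rational root is an integer dividing 31; none of those is a root, so p(λ) has no rational roots and hence (being an irreducible cubic) no repeated roots.
Discriminant of the cubic: Δ = -22675
Δ < 0 ⇒ one real eigenvalue and a complex-conjugate pair: λ ≈ 2.384 + 2.348i, 2.384 - 2.348i, -2.768
Has complex eigenvalues (not diagonalizable over ℝ).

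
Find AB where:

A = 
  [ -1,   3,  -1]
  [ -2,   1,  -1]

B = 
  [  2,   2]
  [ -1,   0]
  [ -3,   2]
A is 2×3 and B is 3×2, so AB is 2×2. Each entry is (row of A)·(column of B):
AB[1,1] = (-1)(2) + (3)(-1) + (-1)(-3) = -2
AB[1,2] = (-1)(2) + (3)(0) + (-1)(2) = -4
AB[2,1] = (-2)(2) + (1)(-1) + (-1)(-3) = -2
AB[2,2] = (-2)(2) + (1)(0) + (-1)(2) = -6

AB = 
  [ -2,  -4]
  [ -2,  -6]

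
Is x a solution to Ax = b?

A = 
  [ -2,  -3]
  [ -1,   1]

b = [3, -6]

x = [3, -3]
Yes

Ax = [3, -6] = b ✓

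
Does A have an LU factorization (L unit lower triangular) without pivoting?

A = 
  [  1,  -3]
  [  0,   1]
Yes.
A[1,1] = 1 ≠ 0, so Gaussian elimination proceeds without a row swap: multiplier ℓ₂₁ = (0)/(1) = 0, and U[2,2] = 1 - (0)(-3) = 1.
L = 
  [  1,   0]
  [  0,   1]
U = 
  [  1,  -3]
  [  0,   1]
Check row 2 of LU: [(0)(1), (0)(-3) + 1] = [0, 1] = row 2 of A ✓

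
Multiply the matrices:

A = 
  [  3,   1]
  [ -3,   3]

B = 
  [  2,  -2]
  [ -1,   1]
AB = 
  [  5,  -5]
  [ -9,   9]

A is 2×2 and B is 2×2, so AB is 2×2. Each entry is (row of A)·(column of B):
AB[1,1] = (3)(2) + (1)(-1) = 5
AB[1,2] = (3)(-2) + (1)(1) = -5
AB[2,1] = (-3)(2) + (3)(-1) = -9
AB[2,2] = (-3)(-2) + (3)(1) = 9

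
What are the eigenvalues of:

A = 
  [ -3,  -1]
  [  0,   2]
λ = 2, -3

tr(A) = -1, det(A) = -6
Characteristic polynomial: λ² - tr(A)λ + det(A) = λ² + λ - 6
λ² + λ - 6 = (λ + 3)(λ - 2)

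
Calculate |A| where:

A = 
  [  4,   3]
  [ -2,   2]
For a 2×2 matrix, det = ad - bc = (4)(2) - (3)(-2) = 14

det(A) = 14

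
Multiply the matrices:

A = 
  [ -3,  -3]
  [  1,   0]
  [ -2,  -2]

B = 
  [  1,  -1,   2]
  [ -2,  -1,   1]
AB = 
  [  3,   6,  -9]
  [  1,  -1,   2]
  [  2,   4,  -6]

A is 3×2 and B is 2×3, so AB is 3×3. Each entry is (row of A)·(column of B):
AB[1,1] = (-3)(1) + (-3)(-2) = 3
AB[1,2] = (-3)(-1) + (-3)(-1) = 6
AB[1,3] = (-3)(2) + (-3)(1) = -9
AB[2,1] = (1)(1) + (0)(-2) = 1
AB[2,2] = (1)(-1) + (0)(-1) = -1
AB[2,3] = (1)(2) + (0)(1) = 2
AB[3,1] = (-2)(1) + (-2)(-2) = 2
AB[3,2] = (-2)(-1) + (-2)(-1) = 4
AB[3,3] = (-2)(2) + (-2)(1) = -6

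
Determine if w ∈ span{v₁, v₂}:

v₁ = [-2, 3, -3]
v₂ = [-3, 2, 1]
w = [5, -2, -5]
No

Form the augmented matrix and row-reduce:
[v₁|v₂|w] = 
  [ -2,  -3,   5]
  [  3,   2,  -2]
  [ -3,   1,  -5]
R2 → R2 + (3/2)·R1
R3 → R3 - (3/2)·R1
R3 → R3 + (11/5)·R2
REF = 
  [  -2,   -3,    5]
  [   0, -5/2, 11/2]
  [   0,    0, -2/5]

Row 3 reads [0 0 | -2/5], i.e. 0 = -2/5, so the system is inconsistent and w ∉ span{v₁, v₂}.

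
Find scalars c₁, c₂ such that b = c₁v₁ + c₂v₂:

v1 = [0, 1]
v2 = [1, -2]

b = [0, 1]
c1 = 1, c2 = 0

b = 1·v1 + 0·v2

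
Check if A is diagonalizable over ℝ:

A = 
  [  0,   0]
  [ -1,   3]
Yes

tr(A) = 3, det(A) = 0
Characteristic polynomial: λ² - tr(A)λ + det(A) = λ² - 3λ
λ² - 3λ = λ(λ - 3)
Eigenvalues: 3, 0
λ=0: alg. mult. = 1, geom. mult. = 2 - rank(A - (0)I) = 2 - 1 = 1
λ=3: alg. mult. = 1, geom. mult. = 2 - rank(A - (3)I) = 2 - 1 = 1
Sum of geometric multiplicities equals n, so A has n independent eigenvectors.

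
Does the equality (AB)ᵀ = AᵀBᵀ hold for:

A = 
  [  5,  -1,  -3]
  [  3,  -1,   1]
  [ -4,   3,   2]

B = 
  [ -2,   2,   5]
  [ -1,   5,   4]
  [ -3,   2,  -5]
No

(AB)ᵀ = 
  [  0,  -8,  -1]
  [ -1,   3,  11]
  [ 36,   6, -18]

AᵀBᵀ = 
  [-24,  -6,  11]
  [ 15,   8, -14]
  [ 18,  16,   1]

The two matrices differ, so (AB)ᵀ ≠ AᵀBᵀ in general. The correct identity is (AB)ᵀ = BᵀAᵀ.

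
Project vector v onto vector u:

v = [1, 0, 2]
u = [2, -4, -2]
v·u = (1)(2) + (0)(-4) + (2)(-2) = -2
u·u = (2)² + (-4)² + (-2)² = 24
proj_u(v) = (v·u / u·u) × u = (-2/24) × u = (-1/12) × u

proj_u(v) = [-1/6, 1/3, 1/6]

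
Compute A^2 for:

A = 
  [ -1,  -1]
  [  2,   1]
A² = A·A:
A²[1,1] = (-1)(-1) + (-1)(2) = -1
A²[1,2] = (-1)(-1) + (-1)(1) = 0
A²[2,1] = (2)(-1) + (1)(2) = 0
A²[2,2] = (2)(-1) + (1)(1) = -1
A² = 
  [ -1,   0]
  [  0,  -1]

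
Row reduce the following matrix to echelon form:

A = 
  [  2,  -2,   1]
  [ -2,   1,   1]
Row operations:
R2 → R2 + (1)·R1

Resulting echelon form:
REF = 
  [  2,  -2,   1]
  [  0,  -1,   2]

Rank = 2 (number of non-zero pivot rows).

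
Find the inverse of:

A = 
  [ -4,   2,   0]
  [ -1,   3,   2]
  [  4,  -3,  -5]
det(A) = (-4)·((3)(-5) - (2)(-3)) - (2)·((-1)(-5) - (2)(4)) + (0)·((-1)(-3) - (3)(4))
  = (-4)(-9) - (2)(-3) + (0)(-9)
  = 42
det(A) = 42 ≠ 0, so A is invertible.

Cofactors Cᵢⱼ = (-1)ⁱ⁺ʲ·Mᵢⱼ:
C = 
  [ -9,   3,  -9]
  [ 10,  20,  -4]
  [  4,   8, -10]

adj(A) = Cᵀ:
adj(A) = 
  [ -9,  10,   4]
  [  3,  20,   8]
  [ -9,  -4, -10]

A⁻¹ = (1/42) · adj(A):
A⁻¹ = 
  [-3/14,  5/21,  2/21]
  [ 1/14, 10/21,  4/21]
  [-3/14, -2/21, -5/21]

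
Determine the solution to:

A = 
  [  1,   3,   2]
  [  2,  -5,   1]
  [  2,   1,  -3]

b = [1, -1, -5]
Row reduce the augmented matrix [A|b]:
R2 → R2 - (2)·R1
R3 → R3 - (2)·R1
R3 → R3 - (5/11)·R2
REF = 
  [     1,      3,      2,      1]
  [     0,    -11,     -3,     -3]
  [     0,      0, -62/11, -62/11]

Back-substitution:
x₃ = (-62/11) / (-62/11) = 1
x₂ = (-3 - (-3)(1)) / (-11) = 0
x₁ = (1 - (3)(0) - (2)(1)) / 1 = -1

x = [-1, 0, 1]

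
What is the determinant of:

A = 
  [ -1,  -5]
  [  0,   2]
For a 2×2 matrix, det = ad - bc = (-1)(2) - (-5)(0) = -2

det(A) = -2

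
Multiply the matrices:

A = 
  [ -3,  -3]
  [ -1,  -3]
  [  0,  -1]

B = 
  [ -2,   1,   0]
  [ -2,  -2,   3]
A is 3×2 and B is 2×3, so AB is 3×3. Each entry is (row of A)·(column of B):
AB[1,1] = (-3)(-2) + (-3)(-2) = 12
AB[1,2] = (-3)(1) + (-3)(-2) = 3
AB[1,3] = (-3)(0) + (-3)(3) = -9
AB[2,1] = (-1)(-2) + (-3)(-2) = 8
AB[2,2] = (-1)(1) + (-3)(-2) = 5
AB[2,3] = (-1)(0) + (-3)(3) = -9
AB[3,1] = (0)(-2) + (-1)(-2) = 2
AB[3,2] = (0)(1) + (-1)(-2) = 2
AB[3,3] = (0)(0) + (-1)(3) = -3

AB = 
  [ 12,   3,  -9]
  [  8,   5,  -9]
  [  2,   2,  -3]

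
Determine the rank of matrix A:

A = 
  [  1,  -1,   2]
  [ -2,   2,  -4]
Row reduce:
R2 → R2 + (2)·R1
REF = 
  [  1,  -1,   2]
  [  0,   0,   0]
Pivot columns: 1 → 1 pivot.

rank(A) = 1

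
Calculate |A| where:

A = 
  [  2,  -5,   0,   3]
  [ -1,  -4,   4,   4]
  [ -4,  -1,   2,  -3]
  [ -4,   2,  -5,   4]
Cofactor expansion along row 1: det(A) = a₁₁M₁₁ - a₁₂M₁₂ + a₁₃M₁₃ - a₁₄M₁₄

M₁₁ = det[[-4, 4, 4]; [-1, 2, -3]; [2, -5, 4]]
  = (-4)·((2)(4) - (-3)(-5)) - (4)·((-1)(4) - (-3)(2)) + (4)·((-1)(-5) - (2)(2))
  = (-4)(-7) - (4)(2) + (4)(1)
  = 24
M₁₂ = det[[-1, 4, 4]; [-4, 2, -3]; [-4, -5, 4]]
  = (-1)·((2)(4) - (-3)(-5)) - (4)·((-4)(4) - (-3)(-4)) + (4)·((-4)(-5) - (2)(-4))
  = (-1)(-7) - (4)(-28) + (4)(28)
  = 231
M₁₃ = det[[-1, -4, 4]; [-4, -1, -3]; [-4, 2, 4]]
  = (-1)·((-1)(4) - (-3)(2)) - (-4)·((-4)(4) - (-3)(-4)) + (4)·((-4)(2) - (-1)(-4))
  = (-1)(2) - (-4)(-28) + (4)(-12)
  = -162
M₁₄ = det[[-1, -4, 4]; [-4, -1, 2]; [-4, 2, -5]]
  = (-1)·((-1)(-5) - (2)(2)) - (-4)·((-4)(-5) - (2)(-4)) + (4)·((-4)(2) - (-1)(-4))
  = (-1)(1) - (-4)(28) + (4)(-12)
  = 63

det(A) = (2)(24) - (-5)(231) + (0)(-162) - (3)(63) = 1014

det(A) = 1014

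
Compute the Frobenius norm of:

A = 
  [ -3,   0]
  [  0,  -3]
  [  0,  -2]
||A||_F = 4.69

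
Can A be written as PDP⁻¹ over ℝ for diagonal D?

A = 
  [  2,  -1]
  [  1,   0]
No

tr(A) = 2, det(A) = 1
Characteristic polynomial: λ² - tr(A)λ + det(A) = λ² - 2λ + 1
λ² - 2λ + 1 = (λ - 1)²
Eigenvalues: 1, 1
λ=1: alg. mult. = 2, geom. mult. = 2 - rank(A - (1)I) = 2 - 1 = 1
Sum of geometric multiplicities = 1 < n = 2, so there aren't enough independent eigenvectors.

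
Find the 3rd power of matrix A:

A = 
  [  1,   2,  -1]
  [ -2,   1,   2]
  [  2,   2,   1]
A² = A·A:
A²[1,1] = (1)(1) + (2)(-2) + (-1)(2) = -5
A²[1,2] = (1)(2) + (2)(1) + (-1)(2) = 2
A²[1,3] = (1)(-1) + (2)(2) + (-1)(1) = 2
A²[2,1] = (-2)(1) + (1)(-2) + (2)(2) = 0
A²[2,2] = (-2)(2) + (1)(1) + (2)(2) = 1
A²[2,3] = (-2)(-1) + (1)(2) + (2)(1) = 6
A²[3,1] = (2)(1) + (2)(-2) + (1)(2) = 0
A²[3,2] = (2)(2) + (2)(1) + (1)(2) = 8
A²[3,3] = (2)(-1) + (2)(2) + (1)(1) = 3
A² = 
  [ -5,   2,   2]
  [  0,   1,   6]
  [  0,   8,   3]

A^3 = A^2·A:
A^3[1,1] = (-5)(1) + (2)(-2) + (2)(2) = -5
A^3[1,2] = (-5)(2) + (2)(1) + (2)(2) = -4
A^3[1,3] = (-5)(-1) + (2)(2) + (2)(1) = 11
A^3[2,1] = (0)(1) + (1)(-2) + (6)(2) = 10
A^3[2,2] = (0)(2) + (1)(1) + (6)(2) = 13
A^3[2,3] = (0)(-1) + (1)(2) + (6)(1) = 8
A^3[3,1] = (0)(1) + (8)(-2) + (3)(2) = -10
A^3[3,2] = (0)(2) + (8)(1) + (3)(2) = 14
A^3[3,3] = (0)(-1) + (8)(2) + (3)(1) = 19
A^3 = 
  [ -5,  -4,  11]
  [ 10,  13,   8]
  [-10,  14,  19]

Therefore
A^3 = 
  [ -5,  -4,  11]
  [ 10,  13,   8]
  [-10,  14,  19]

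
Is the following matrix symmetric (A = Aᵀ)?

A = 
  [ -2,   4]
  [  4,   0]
Yes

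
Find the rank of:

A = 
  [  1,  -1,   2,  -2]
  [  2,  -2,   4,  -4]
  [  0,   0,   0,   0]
rank(A) = 1

Row reduce:
R2 → R2 - (2)·R1
REF = 
  [  1,  -1,   2,  -2]
  [  0,   0,   0,   0]
  [  0,   0,   0,   0]
Pivot columns: 1 → 1 pivot.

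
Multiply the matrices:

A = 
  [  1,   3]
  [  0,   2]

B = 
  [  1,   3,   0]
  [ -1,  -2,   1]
AB = 
  [ -2,  -3,   3]
  [ -2,  -4,   2]

A is 2×2 and B is 2×3, so AB is 2×3. Each entry is (row of A)·(column of B):
AB[1,1] = (1)(1) + (3)(-1) = -2
AB[1,2] = (1)(3) + (3)(-2) = -3
AB[1,3] = (1)(0) + (3)(1) = 3
AB[2,1] = (0)(1) + (2)(-1) = -2
AB[2,2] = (0)(3) + (2)(-2) = -4
AB[2,3] = (0)(0) + (2)(1) = 2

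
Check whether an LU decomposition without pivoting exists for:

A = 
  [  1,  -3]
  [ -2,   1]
Yes.
A[1,1] = 1 ≠ 0, so Gaussian elimination proceeds without a row swap: multiplier ℓ₂₁ = (-2)/(1) = -2, and U[2,2] = 1 - (-2)(-3) = -5.
L = 
  [  1,   0]
  [ -2,   1]
U = 
  [  1,  -3]
  [  0,  -5]
Check row 2 of LU: [(-2)(1), (-2)(-3) + (-5)] = [-2, 1] = row 2 of A ✓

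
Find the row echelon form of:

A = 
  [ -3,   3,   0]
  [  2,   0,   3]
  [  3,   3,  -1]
Row operations:
R2 → R2 + (2/3)·R1
R3 → R3 + (1)·R1
R3 → R3 - (3)·R2

Resulting echelon form:
REF = 
  [ -3,   3,   0]
  [  0,   2,   3]
  [  0,   0, -10]

Rank = 3 (number of non-zero pivot rows).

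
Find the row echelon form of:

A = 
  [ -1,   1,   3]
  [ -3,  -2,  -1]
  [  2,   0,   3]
Row operations:
R2 → R2 - (3)·R1
R3 → R3 + (2)·R1
R3 → R3 + (2/5)·R2

Resulting echelon form:
REF = 
  [ -1,   1,   3]
  [  0,  -5, -10]
  [  0,   0,   5]

Rank = 3 (number of non-zero pivot rows).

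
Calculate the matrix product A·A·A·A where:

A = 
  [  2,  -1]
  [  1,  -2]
A^4 = 
  [  9,   0]
  [  0,   9]

A² = A·A:
A²[1,1] = (2)(2) + (-1)(1) = 3
A²[1,2] = (2)(-1) + (-1)(-2) = 0
A²[2,1] = (1)(2) + (-2)(1) = 0
A²[2,2] = (1)(-1) + (-2)(-2) = 3
A² = 
  [  3,   0]
  [  0,   3]

A^3 = A^2·A:
A^3[1,1] = (3)(2) + (0)(1) = 6
A^3[1,2] = (3)(-1) + (0)(-2) = -3
A^3[2,1] = (0)(2) + (3)(1) = 3
A^3[2,2] = (0)(-1) + (3)(-2) = -6
A^3 = 
  [  6,  -3]
  [  3,  -6]

A^4 = A^3·A:
A^4[1,1] = (6)(2) + (-3)(1) = 9
A^4[1,2] = (6)(-1) + (-3)(-2) = 0
A^4[2,1] = (3)(2) + (-6)(1) = 0
A^4[2,2] = (3)(-1) + (-6)(-2) = 9
A^4 = 
  [  9,   0]
  [  0,   9]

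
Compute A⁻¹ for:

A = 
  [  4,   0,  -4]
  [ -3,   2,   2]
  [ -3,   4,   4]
det(A) = (4)·((2)(4) - (2)(4)) - (0)·((-3)(4) - (2)(-3)) + (-4)·((-3)(4) - (2)(-3))
  = (4)(0) - (0)(-6) + (-4)(-6)
  = 24
det(A) = 24 ≠ 0, so A is invertible.

Cofactors Cᵢⱼ = (-1)ⁱ⁺ʲ·Mᵢⱼ:
C = 
  [  0,   6,  -6]
  [-16,   4, -16]
  [  8,   4,   8]

adj(A) = Cᵀ:
adj(A) = 
  [  0, -16,   8]
  [  6,   4,   4]
  [ -6, -16,   8]

A⁻¹ = (1/24) · adj(A):
A⁻¹ = 
  [   0, -2/3,  1/3]
  [ 1/4,  1/6,  1/6]
  [-1/4, -2/3,  1/3]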